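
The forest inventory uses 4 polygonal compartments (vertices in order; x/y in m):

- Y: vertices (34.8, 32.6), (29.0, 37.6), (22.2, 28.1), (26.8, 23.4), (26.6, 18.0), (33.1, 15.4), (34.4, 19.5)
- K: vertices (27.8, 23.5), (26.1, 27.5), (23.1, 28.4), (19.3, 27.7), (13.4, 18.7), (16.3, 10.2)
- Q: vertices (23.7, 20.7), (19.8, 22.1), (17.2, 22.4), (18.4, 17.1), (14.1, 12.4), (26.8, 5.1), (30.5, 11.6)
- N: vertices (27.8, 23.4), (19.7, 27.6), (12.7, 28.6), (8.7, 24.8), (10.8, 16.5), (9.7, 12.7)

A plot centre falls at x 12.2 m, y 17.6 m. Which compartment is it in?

N

Cast a ray rightward from (12.2, 17.6). For each polygon, the edges (by vertex number in listed order) whose endpoints lie on opposite sides of y = 17.6, where each meets that height, and whether that is right or left of the point:
Y: 5–6 at x≈27.60 (right), 6–7 at x≈33.80 (right) → 2 crossings.
K: 5–6 at x≈13.78 (right), 6–1 at x≈22.70 (right) → 2 crossings.
Q: 3–4 at x≈18.29 (right), 7–1 at x≈26.02 (right) → 2 crossings.
N: 4–5 at x≈10.52 (left), 6–1 at x≈17.99 (right) → 1 crossing.
Only N has an odd count, so the point is inside N.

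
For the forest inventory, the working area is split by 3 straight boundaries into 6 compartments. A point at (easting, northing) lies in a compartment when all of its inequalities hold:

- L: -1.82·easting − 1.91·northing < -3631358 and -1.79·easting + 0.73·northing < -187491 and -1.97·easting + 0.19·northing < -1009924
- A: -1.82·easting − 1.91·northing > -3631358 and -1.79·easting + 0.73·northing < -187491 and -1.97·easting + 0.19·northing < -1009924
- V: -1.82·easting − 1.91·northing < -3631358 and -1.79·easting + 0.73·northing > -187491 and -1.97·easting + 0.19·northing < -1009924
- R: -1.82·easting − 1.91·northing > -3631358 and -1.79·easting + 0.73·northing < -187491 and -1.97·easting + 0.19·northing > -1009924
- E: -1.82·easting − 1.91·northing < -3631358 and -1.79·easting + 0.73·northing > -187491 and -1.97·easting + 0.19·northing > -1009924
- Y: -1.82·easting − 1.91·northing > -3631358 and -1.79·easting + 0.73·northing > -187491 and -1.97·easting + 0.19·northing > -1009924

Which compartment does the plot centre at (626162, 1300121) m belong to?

-1.82·626162 − 1.91·1300121 = -3622845.950, which is > -3631358
-1.79·626162 + 0.73·1300121 = -171741.650, which is > -187491
-1.97·626162 + 0.19·1300121 = -986516.150, which is > -1009924
This sign pattern matches Y.

Y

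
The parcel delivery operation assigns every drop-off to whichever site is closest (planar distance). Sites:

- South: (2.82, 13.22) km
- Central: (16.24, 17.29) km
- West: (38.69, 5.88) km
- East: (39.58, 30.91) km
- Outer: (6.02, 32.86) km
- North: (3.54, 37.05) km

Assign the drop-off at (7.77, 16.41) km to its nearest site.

Squared distances to each site:
South: 34.679; Central: 72.515; West: 1066.927; East: 1222.126; Outer: 273.665; North: 443.902.
Minimum at South.

South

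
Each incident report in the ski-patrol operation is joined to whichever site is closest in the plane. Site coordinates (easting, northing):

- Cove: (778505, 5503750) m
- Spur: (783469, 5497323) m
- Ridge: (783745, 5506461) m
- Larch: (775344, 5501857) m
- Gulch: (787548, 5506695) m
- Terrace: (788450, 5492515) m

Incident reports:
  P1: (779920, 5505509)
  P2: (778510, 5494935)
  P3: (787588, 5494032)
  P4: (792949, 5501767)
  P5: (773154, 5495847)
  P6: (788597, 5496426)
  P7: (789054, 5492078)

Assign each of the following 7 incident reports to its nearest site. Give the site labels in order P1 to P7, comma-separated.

Cove, Spur, Terrace, Gulch, Larch, Terrace, Terrace

P1 → Cove (d²=5096306.00)
P2 → Spur (d²=30294225.00)
P3 → Terrace (d²=3044333.00)
P4 → Gulch (d²=53455985.00)
P5 → Larch (d²=40916200.00)
P6 → Terrace (d²=15317530.00)
P7 → Terrace (d²=555785.00)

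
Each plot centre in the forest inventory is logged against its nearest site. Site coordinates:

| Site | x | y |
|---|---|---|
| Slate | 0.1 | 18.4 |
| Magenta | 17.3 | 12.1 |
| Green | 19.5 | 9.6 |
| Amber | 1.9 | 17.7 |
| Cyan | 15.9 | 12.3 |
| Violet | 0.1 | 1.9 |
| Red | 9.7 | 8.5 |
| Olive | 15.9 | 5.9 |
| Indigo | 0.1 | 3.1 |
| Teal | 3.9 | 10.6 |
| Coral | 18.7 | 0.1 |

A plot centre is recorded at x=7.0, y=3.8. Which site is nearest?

Red

Squared distances to each site:
Slate: 260.770; Magenta: 174.980; Green: 189.890; Amber: 219.220; Cyan: 151.460; Violet: 51.220; Red: 29.380; Olive: 83.620; Indigo: 48.100; Teal: 55.850; Coral: 150.580.
Minimum at Red.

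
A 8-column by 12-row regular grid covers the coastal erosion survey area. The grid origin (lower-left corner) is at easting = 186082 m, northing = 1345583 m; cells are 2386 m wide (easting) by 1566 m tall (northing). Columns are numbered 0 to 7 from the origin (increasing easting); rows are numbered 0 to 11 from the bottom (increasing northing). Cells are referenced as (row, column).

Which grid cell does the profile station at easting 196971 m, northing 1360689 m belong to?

Column index: ⌊(196971 − 186082) / 2386⌋ = ⌊4.564⌋ = 4
Row offset from origin: ⌊(1360689 − 1345583) / 1566⌋ = ⌊9.646⌋ = 9 → row 9

(9, 4)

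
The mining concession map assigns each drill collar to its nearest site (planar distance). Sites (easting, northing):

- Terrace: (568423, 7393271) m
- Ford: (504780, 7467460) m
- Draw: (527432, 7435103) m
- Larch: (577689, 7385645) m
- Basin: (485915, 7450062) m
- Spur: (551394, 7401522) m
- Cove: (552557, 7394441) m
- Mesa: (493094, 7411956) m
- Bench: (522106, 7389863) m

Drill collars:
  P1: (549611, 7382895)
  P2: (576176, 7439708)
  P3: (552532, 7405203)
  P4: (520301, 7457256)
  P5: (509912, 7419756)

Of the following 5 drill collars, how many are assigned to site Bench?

0

P1 → Cove
P2 → Spur
P3 → Spur
P4 → Ford
P5 → Mesa
0 of the 5 go to Bench.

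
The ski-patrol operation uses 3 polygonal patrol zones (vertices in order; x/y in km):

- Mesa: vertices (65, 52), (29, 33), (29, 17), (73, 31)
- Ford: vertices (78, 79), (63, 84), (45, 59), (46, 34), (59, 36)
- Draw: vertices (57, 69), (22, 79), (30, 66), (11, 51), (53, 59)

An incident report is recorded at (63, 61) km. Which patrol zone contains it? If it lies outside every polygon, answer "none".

Cast a ray rightward from (63, 61). For each polygon, the edges (by vertex number in listed order) whose endpoints lie on opposite sides of y = 61, where each meets that height, and whether that is right or left of the point:
Mesa: no edge straddles that height → 0 crossings.
Ford: 2–3 at x≈46.4 (left), 5–1 at x≈70.0 (right) → 1 crossing.
Draw: 3–4 at x≈23.7 (left), 5–1 at x≈53.8 (left) → 0 crossings.
Only Ford has an odd count, so the point is inside Ford.

Ford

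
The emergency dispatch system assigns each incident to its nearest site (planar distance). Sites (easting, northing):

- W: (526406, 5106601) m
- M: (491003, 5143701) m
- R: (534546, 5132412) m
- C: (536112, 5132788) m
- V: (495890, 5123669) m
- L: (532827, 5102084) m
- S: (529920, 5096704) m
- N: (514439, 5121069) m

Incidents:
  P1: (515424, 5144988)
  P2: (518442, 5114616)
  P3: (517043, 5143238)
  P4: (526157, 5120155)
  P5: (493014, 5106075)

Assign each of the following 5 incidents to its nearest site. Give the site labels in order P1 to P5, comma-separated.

R, N, R, N, V

P1 → R (d²=523806660.00)
P2 → N (d²=57665218.00)
P3 → R (d²=423557285.00)
P4 → N (d²=138146920.00)
P5 → V (d²=317820212.00)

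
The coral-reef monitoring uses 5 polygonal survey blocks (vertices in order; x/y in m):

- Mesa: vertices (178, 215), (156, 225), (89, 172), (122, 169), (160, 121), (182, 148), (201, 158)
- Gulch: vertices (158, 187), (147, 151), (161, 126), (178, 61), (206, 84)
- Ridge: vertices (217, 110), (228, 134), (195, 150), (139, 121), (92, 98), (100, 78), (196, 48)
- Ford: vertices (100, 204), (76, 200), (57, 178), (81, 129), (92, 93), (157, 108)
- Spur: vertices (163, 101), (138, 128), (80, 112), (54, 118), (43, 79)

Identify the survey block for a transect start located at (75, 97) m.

Spur

Cast a ray rightward from (75, 97). For each polygon, the edges (by vertex number in listed order) whose endpoints lie on opposite sides of y = 97, where each meets that height, and whether that is right or left of the point:
Mesa: no edge straddles that height → 0 crossings.
Gulch: 3–4 at x≈168.6 (right), 5–1 at x≈199.9 (right) → 2 crossings.
Ridge: 5–6 at x≈92.4 (right), 7–1 at x≈212.6 (right) → 2 crossings.
Ford: 4–5 at x≈90.8 (right), 5–6 at x≈109.3 (right) → 2 crossings.
Spur: 4–5 at x≈48.1 (left), 5–1 at x≈141.2 (right) → 1 crossing.
Only Spur has an odd count, so the point is inside Spur.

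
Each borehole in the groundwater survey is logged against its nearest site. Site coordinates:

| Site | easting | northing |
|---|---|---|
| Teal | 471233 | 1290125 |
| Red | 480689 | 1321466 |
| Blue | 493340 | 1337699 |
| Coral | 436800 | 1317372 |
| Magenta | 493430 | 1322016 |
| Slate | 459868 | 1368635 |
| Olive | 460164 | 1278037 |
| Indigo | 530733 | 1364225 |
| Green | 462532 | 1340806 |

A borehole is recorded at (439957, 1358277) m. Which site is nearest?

Squared distances to each site:
Teal: 5622883280.000; Red: 3014145545.000; Blue: 3273198773.000; Coral: 1683185674.000; Magenta: 4174221850.000; Slate: 503736085.000; Olive: 6846780449.000; Indigo: 8275660880.000; Green: 814866466.000.
Minimum at Slate.

Slate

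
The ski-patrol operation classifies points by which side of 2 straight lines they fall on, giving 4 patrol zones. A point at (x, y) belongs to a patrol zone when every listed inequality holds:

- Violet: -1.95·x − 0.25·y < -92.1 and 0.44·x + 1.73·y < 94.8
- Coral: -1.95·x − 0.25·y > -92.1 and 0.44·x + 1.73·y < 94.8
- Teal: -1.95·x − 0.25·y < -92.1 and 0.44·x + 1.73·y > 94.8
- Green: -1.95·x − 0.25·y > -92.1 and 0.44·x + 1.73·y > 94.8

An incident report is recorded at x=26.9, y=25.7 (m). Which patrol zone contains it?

-1.95·26.9 − 0.25·25.7 = -58.880, which is > -92.1
0.44·26.9 + 1.73·25.7 = 56.297, which is < 94.8
This sign pattern matches Coral.

Coral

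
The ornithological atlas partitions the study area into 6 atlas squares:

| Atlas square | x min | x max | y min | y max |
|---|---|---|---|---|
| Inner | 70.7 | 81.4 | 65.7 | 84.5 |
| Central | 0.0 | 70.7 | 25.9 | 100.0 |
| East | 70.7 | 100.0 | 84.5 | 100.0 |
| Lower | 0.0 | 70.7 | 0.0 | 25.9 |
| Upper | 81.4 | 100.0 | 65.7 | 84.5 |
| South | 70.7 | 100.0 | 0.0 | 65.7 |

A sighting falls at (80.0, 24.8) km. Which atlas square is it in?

South

The point has x = 80.0 and y = 24.8.
Only South satisfies 70.7 ≤ x ≤ 100.0 and 0.0 ≤ y ≤ 65.7.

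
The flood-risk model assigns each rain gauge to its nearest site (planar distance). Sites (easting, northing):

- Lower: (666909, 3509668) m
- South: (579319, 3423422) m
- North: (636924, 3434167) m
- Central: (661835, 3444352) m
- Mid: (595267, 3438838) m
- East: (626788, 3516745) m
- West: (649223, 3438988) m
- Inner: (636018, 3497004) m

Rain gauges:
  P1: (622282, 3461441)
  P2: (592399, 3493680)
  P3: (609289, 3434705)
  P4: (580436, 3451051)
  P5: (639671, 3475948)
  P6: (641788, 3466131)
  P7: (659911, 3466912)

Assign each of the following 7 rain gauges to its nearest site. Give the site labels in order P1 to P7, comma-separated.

P1 → North (d²=958259240.00)
P2 → East (d²=1714597546.00)
P3 → Mid (d²=213698173.00)
P4 → Mid (d²=369115930.00)
P5 → Inner (d²=456699545.00)
P6 → West (d²=792021674.00)
P7 → Central (d²=512655376.00)

North, East, Mid, Mid, Inner, West, Central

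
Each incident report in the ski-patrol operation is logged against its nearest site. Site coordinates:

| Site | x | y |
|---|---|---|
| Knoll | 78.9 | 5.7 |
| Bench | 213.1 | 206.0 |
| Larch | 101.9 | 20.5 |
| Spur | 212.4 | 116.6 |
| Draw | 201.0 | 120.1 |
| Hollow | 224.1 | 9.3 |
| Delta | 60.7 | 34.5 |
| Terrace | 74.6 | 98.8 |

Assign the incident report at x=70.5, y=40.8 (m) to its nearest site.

Delta

Squared distances to each site:
Knoll: 1302.570; Bench: 47625.800; Larch: 1398.050; Spur: 25881.250; Draw: 23318.740; Hollow: 24585.210; Delta: 135.730; Terrace: 3380.810.
Minimum at Delta.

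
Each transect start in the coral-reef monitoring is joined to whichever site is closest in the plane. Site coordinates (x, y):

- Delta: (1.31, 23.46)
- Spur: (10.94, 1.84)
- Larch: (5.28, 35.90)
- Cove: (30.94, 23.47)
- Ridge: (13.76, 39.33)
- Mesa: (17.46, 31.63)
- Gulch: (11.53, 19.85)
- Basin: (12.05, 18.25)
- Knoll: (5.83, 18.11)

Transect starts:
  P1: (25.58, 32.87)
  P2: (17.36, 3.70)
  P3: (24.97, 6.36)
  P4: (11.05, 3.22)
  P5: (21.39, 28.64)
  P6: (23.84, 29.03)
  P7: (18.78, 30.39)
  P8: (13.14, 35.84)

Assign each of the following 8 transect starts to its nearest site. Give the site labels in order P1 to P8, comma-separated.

P1 → Mesa (d²=67.47)
P2 → Spur (d²=44.68)
P3 → Spur (d²=217.27)
P4 → Spur (d²=1.92)
P5 → Mesa (d²=24.38)
P6 → Mesa (d²=47.46)
P7 → Mesa (d²=3.28)
P8 → Ridge (d²=12.56)

Mesa, Spur, Spur, Spur, Mesa, Mesa, Mesa, Ridge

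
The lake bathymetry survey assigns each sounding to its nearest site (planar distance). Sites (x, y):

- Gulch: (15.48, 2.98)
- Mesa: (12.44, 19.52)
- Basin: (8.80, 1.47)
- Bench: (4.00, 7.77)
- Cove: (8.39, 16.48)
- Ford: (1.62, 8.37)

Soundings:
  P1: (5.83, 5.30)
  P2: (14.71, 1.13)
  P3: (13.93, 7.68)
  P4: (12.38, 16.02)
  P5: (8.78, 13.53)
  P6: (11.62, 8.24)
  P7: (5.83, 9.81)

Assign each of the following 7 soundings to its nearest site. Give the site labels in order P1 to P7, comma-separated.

Bench, Gulch, Gulch, Mesa, Cove, Gulch, Bench

P1 → Bench (d²=9.45)
P2 → Gulch (d²=4.02)
P3 → Gulch (d²=24.49)
P4 → Mesa (d²=12.25)
P5 → Cove (d²=8.85)
P6 → Gulch (d²=42.57)
P7 → Bench (d²=7.51)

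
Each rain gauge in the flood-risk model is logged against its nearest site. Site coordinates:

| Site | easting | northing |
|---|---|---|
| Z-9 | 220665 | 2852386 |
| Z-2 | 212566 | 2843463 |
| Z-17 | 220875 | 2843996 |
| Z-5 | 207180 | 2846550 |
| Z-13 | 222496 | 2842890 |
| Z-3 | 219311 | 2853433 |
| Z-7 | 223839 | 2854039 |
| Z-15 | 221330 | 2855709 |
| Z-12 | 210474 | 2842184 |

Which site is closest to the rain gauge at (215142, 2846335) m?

Z-2

Squared distances to each site:
Z-9: 67118130.000; Z-2: 14884160.000; Z-17: 38338210.000; Z-5: 63439669.000; Z-13: 65949341.000; Z-3: 67762165.000; Z-7: 134989425.000; Z-15: 126163220.000; Z-12: 39021025.000.
Minimum at Z-2.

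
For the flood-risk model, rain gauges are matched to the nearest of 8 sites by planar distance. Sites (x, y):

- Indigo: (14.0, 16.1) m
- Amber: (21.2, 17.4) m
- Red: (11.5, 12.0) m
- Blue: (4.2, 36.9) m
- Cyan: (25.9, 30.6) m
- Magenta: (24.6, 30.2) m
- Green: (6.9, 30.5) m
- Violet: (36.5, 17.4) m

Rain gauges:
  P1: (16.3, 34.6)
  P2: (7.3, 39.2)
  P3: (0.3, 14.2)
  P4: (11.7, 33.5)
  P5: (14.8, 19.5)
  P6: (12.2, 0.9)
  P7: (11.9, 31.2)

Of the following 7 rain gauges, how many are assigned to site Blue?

P1 → Magenta
P2 → Blue
P3 → Red
P4 → Green
P5 → Indigo
P6 → Red
P7 → Green
1 of the 7 goes to Blue.

1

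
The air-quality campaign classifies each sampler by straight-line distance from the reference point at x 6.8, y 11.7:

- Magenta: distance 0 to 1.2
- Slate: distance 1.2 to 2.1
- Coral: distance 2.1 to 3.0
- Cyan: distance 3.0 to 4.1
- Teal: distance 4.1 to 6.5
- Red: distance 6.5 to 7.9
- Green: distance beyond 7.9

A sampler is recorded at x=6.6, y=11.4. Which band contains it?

Distance = √((6.6−6.8)² + (11.4−11.7)²) = √(0.040 + 0.090) = 0.361.
0 ≤ 0.361 < 1.2 → Magenta.

Magenta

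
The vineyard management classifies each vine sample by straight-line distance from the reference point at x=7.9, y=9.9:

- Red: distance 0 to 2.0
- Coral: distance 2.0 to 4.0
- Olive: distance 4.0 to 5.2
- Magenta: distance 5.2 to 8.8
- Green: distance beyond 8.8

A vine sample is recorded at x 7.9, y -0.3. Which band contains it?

Distance = √((7.9−7.9)² + (-0.3−9.9)²) = √(0.000 + 104.040) = 10.200.
8.8 ≤ 10.200 < ∞ → Green.

Green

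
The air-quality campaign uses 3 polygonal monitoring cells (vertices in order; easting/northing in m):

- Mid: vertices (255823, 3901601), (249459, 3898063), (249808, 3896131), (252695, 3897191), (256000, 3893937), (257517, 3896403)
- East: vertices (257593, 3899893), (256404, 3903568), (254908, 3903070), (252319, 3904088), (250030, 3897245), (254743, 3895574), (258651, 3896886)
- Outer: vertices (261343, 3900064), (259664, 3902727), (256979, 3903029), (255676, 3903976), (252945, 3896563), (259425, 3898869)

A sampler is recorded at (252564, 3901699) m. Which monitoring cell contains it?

Cast a ray rightward from (252564, 3901699). For each polygon, the edges (by vertex number in listed order) whose endpoints lie on opposite sides of northing = 3901699, where each meets that height, and whether that is right or left of the point:
Mid: no edge straddles that height → 0 crossings.
East: 1–2 at easting≈257008.7 (right), 4–5 at easting≈251519.9 (left) → 1 crossing.
Outer: 1–2 at easting≈260312.1 (right), 4–5 at easting≈254837.1 (right) → 2 crossings.
Only East has an odd count, so the point is inside East.

East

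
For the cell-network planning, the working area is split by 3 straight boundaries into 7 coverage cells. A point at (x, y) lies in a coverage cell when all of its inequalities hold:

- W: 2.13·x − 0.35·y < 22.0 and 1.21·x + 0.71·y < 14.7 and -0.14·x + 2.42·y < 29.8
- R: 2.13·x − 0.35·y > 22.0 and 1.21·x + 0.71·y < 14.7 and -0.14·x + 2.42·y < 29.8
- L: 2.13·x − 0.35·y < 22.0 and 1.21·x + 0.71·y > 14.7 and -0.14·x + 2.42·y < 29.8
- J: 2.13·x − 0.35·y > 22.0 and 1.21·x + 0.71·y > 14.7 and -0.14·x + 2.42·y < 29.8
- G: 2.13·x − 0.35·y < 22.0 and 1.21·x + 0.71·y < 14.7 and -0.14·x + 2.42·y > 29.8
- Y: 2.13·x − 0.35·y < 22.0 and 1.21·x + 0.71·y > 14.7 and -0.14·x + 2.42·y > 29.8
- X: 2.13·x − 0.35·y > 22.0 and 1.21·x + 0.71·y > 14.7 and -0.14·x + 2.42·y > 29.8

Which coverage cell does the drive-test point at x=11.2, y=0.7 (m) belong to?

2.13·11.2 − 0.35·0.7 = 23.611, which is > 22.0
1.21·11.2 + 0.71·0.7 = 14.049, which is < 14.7
-0.14·11.2 + 2.42·0.7 = 0.126, which is < 29.8
This sign pattern matches R.

R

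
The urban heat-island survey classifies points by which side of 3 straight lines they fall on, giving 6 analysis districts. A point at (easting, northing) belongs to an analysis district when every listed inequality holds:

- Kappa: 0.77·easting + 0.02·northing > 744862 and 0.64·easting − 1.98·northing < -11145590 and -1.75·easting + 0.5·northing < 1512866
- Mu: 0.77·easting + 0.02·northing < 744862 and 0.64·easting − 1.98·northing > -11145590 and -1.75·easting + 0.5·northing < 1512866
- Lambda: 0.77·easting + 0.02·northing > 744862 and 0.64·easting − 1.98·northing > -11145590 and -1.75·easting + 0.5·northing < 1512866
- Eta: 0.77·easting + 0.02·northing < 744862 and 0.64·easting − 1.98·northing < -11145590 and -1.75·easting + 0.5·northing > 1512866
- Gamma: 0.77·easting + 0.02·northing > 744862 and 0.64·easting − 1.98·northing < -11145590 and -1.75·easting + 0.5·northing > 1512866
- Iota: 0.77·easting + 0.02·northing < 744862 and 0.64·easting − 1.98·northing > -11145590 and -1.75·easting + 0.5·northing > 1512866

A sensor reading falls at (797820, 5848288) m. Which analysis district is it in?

Iota

0.77·797820 + 0.02·5848288 = 731287.160, which is < 744862
0.64·797820 − 1.98·5848288 = -11069005.440, which is > -11145590
-1.75·797820 + 0.5·5848288 = 1527959.000, which is > 1512866
This sign pattern matches Iota.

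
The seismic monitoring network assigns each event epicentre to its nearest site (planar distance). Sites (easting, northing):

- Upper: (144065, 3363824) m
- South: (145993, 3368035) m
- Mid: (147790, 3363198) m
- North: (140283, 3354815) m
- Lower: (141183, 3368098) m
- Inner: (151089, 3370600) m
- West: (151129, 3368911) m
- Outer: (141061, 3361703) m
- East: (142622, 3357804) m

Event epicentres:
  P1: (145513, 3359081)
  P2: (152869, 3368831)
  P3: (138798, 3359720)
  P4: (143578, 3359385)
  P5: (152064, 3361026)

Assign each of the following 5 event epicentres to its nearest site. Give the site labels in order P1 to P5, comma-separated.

P1 → East (d²=9988610.00)
P2 → West (d²=3034000.00)
P3 → Outer (d²=9053458.00)
P4 → East (d²=3413497.00)
P5 → Mid (d²=22984660.00)

East, West, Outer, East, Mid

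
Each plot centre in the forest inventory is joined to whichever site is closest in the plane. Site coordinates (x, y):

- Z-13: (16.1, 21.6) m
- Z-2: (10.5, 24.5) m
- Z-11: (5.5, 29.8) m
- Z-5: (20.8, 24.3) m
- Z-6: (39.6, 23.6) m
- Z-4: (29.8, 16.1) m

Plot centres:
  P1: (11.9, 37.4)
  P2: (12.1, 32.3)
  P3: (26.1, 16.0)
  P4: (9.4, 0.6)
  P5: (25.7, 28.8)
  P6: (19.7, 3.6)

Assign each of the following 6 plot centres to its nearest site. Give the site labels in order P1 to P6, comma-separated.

P1 → Z-11 (d²=98.72)
P2 → Z-11 (d²=49.81)
P3 → Z-4 (d²=13.70)
P4 → Z-13 (d²=485.89)
P5 → Z-5 (d²=44.26)
P6 → Z-4 (d²=258.26)

Z-11, Z-11, Z-4, Z-13, Z-5, Z-4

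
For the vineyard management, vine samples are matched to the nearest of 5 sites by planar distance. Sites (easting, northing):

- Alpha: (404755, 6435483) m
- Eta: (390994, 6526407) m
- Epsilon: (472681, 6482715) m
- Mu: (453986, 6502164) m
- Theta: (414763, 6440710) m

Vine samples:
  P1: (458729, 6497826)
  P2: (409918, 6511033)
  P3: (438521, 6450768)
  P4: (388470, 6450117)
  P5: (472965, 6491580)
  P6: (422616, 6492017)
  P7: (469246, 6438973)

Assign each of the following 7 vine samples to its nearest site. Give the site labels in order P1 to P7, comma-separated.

P1 → Mu (d²=41314293.00)
P2 → Eta (d²=594477652.00)
P3 → Theta (d²=665605928.00)
P4 → Alpha (d²=479355181.00)
P5 → Epsilon (d²=78668881.00)
P6 → Mu (d²=1087038509.00)
P7 → Epsilon (d²=1925161789.00)

Mu, Eta, Theta, Alpha, Epsilon, Mu, Epsilon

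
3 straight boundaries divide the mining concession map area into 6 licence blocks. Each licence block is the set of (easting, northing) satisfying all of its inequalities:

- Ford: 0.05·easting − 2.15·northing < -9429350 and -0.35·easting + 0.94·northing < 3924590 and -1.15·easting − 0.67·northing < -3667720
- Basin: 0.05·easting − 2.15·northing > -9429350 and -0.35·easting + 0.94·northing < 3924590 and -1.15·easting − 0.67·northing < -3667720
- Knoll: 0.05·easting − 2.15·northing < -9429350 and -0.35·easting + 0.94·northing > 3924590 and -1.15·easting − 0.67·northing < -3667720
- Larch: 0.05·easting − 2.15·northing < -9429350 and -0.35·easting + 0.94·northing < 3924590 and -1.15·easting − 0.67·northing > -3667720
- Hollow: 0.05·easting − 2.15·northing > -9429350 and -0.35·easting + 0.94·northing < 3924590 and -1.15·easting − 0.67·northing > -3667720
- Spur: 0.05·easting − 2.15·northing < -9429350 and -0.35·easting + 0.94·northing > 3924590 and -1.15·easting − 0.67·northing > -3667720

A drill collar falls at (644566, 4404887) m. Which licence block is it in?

Ford

0.05·644566 − 2.15·4404887 = -9438278.750, which is < -9429350
-0.35·644566 + 0.94·4404887 = 3914995.680, which is < 3924590
-1.15·644566 − 0.67·4404887 = -3692525.190, which is < -3667720
This sign pattern matches Ford.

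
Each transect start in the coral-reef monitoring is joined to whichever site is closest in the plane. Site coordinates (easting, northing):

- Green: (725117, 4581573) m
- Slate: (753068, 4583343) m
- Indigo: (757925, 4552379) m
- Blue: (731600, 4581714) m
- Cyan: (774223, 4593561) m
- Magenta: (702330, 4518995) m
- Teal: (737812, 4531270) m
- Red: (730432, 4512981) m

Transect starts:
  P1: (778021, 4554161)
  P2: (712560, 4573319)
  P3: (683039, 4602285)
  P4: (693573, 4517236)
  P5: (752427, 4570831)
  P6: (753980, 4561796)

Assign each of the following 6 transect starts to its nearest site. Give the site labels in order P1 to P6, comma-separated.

Indigo, Green, Green, Magenta, Slate, Indigo

P1 → Indigo (d²=407024740.00)
P2 → Green (d²=225806765.00)
P3 → Green (d²=2199545028.00)
P4 → Magenta (d²=79779130.00)
P5 → Slate (d²=156961025.00)
P6 → Indigo (d²=104242914.00)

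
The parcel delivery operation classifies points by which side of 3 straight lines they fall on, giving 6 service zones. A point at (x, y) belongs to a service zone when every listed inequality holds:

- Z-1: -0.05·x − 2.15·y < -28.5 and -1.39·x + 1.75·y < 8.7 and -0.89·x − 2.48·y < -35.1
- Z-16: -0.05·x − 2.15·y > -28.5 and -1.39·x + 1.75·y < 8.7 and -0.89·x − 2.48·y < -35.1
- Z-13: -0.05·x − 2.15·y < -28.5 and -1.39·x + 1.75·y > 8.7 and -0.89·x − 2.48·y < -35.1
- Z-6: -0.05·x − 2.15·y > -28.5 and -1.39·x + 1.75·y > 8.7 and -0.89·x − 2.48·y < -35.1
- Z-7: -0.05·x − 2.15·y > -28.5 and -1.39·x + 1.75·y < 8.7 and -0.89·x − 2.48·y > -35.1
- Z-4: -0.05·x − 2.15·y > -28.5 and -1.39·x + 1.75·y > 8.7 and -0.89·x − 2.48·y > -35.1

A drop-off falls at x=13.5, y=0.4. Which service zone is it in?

-0.05·13.5 − 2.15·0.4 = -1.535, which is > -28.5
-1.39·13.5 + 1.75·0.4 = -18.065, which is < 8.7
-0.89·13.5 − 2.48·0.4 = -13.007, which is > -35.1
This sign pattern matches Z-7.

Z-7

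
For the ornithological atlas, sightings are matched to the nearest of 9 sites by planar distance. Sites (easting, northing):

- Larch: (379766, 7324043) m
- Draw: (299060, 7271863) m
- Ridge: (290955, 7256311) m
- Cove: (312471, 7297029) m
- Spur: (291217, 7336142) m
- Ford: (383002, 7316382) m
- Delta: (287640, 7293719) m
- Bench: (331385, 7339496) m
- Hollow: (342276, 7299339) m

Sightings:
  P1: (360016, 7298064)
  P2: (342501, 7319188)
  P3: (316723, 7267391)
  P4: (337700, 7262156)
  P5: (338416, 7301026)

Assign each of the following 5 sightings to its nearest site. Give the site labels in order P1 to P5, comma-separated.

P1 → Hollow (d²=316333225.00)
P2 → Hollow (d²=394033426.00)
P3 → Draw (d²=331980353.00)
P4 → Hollow (d²=1403515265.00)
P5 → Hollow (d²=17745569.00)

Hollow, Hollow, Draw, Hollow, Hollow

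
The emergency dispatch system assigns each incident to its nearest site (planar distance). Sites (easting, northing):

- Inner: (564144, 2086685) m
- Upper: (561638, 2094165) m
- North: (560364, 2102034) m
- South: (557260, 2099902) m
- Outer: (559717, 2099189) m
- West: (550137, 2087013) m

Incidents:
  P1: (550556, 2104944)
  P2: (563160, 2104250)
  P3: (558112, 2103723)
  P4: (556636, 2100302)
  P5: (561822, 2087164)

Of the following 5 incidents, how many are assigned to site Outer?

0

P1 → South
P2 → North
P3 → North
P4 → South
P5 → Inner
0 of the 5 go to Outer.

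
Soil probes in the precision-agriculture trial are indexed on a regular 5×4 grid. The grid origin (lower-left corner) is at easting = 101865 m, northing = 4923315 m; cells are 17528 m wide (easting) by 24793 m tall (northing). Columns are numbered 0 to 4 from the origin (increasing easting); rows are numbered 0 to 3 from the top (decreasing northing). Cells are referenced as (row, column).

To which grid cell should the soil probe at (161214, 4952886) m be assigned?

(2, 3)

Column index: ⌊(161214 − 101865) / 17528⌋ = ⌊3.386⌋ = 3
Row offset from origin: ⌊(4952886 − 4923315) / 24793⌋ = ⌊1.193⌋ = 1 → row 2 (counted from top)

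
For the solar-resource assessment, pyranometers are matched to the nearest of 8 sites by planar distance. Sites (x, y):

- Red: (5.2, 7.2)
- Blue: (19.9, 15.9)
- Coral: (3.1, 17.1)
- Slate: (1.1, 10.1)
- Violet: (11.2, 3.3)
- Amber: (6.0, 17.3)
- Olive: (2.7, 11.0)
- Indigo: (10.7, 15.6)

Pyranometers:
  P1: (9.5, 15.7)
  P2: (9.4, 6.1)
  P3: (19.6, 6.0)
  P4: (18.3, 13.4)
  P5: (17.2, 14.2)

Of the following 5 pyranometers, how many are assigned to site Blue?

2

P1 → Indigo
P2 → Violet
P3 → Violet
P4 → Blue
P5 → Blue
2 of the 5 go to Blue.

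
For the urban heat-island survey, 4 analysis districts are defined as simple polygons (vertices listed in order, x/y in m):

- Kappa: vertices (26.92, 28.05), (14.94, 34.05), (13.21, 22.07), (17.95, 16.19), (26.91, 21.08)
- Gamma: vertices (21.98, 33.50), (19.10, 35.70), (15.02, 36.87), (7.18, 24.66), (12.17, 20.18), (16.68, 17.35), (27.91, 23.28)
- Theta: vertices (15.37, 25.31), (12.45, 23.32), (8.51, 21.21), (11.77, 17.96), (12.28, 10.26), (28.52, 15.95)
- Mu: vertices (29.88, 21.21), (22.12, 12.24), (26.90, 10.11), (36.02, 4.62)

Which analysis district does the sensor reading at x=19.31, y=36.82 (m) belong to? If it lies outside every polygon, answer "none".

none

Cast a ray rightward from (19.31, 36.82). For each polygon, the edges (by vertex number in listed order) whose endpoints lie on opposite sides of y = 36.82, where each meets that height, and whether that is right or left of the point:
Kappa: no edge straddles that height → 0 crossings.
Gamma: 2–3 at x≈15.194 (left), 3–4 at x≈14.988 (left) → 0 crossings.
Theta: no edge straddles that height → 0 crossings.
Mu: no edge straddles that height → 0 crossings.
All counts are even, so the point lies outside every listed polygon.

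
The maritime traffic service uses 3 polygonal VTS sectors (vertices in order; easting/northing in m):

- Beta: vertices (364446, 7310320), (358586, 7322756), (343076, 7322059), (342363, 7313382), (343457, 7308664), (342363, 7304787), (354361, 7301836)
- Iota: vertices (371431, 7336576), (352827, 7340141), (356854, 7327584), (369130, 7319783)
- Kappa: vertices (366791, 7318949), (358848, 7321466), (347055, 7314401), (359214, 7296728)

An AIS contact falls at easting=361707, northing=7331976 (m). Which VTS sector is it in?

Iota

Cast a ray rightward from (361707, 7331976). For each polygon, the edges (by vertex number in listed order) whose endpoints lie on opposite sides of northing = 7331976, where each meets that height, and whether that is right or left of the point:
Beta: no edge straddles that height → 0 crossings.
Iota: 2–3 at easting≈355445.5 (left), 4–1 at easting≈370800.7 (right) → 1 crossing.
Kappa: no edge straddles that height → 0 crossings.
Only Iota has an odd count, so the point is inside Iota.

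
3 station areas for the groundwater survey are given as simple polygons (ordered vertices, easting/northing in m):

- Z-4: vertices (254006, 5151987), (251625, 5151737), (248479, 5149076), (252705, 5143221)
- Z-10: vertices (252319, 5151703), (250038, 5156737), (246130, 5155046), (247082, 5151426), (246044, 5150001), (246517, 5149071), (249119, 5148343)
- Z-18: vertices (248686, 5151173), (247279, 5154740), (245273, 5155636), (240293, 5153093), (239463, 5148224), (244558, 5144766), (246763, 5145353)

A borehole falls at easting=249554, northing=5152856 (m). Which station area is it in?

Cast a ray rightward from (249554, 5152856). For each polygon, the edges (by vertex number in listed order) whose endpoints lie on opposite sides of northing = 5152856, where each meets that height, and whether that is right or left of the point:
Z-4: no edge straddles that height → 0 crossings.
Z-10: 1–2 at easting≈251796.6 (right), 3–4 at easting≈246705.9 (left) → 1 crossing.
Z-18: 1–2 at easting≈248022.1 (left), 4–5 at easting≈240252.6 (left) → 0 crossings.
Only Z-10 has an odd count, so the point is inside Z-10.

Z-10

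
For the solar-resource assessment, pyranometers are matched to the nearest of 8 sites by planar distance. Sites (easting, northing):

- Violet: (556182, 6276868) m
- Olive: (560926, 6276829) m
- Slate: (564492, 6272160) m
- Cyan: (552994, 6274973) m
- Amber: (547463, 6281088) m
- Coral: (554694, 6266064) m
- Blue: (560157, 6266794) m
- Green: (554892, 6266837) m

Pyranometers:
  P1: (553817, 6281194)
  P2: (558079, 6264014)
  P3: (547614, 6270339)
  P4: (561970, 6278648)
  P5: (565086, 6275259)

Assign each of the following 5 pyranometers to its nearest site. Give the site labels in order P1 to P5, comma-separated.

Violet, Blue, Cyan, Olive, Slate

P1 → Violet (d²=24307501.00)
P2 → Blue (d²=12046484.00)
P3 → Cyan (d²=50418356.00)
P4 → Olive (d²=4398697.00)
P5 → Slate (d²=9956637.00)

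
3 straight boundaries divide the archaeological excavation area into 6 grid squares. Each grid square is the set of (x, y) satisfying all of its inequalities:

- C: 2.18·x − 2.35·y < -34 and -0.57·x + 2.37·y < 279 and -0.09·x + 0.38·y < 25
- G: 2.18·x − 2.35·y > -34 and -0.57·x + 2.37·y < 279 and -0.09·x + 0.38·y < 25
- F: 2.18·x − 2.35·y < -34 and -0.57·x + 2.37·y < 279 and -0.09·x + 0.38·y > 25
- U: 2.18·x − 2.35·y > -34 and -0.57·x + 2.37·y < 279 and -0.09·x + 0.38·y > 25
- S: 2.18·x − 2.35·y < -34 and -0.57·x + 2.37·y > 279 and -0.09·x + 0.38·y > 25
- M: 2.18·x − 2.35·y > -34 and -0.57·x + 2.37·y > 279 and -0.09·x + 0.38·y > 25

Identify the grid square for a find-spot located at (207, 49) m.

G

2.18·207 − 2.35·49 = 336.110, which is > -34
-0.57·207 + 2.37·49 = -1.860, which is < 279
-0.09·207 + 0.38·49 = -0.010, which is < 25
This sign pattern matches G.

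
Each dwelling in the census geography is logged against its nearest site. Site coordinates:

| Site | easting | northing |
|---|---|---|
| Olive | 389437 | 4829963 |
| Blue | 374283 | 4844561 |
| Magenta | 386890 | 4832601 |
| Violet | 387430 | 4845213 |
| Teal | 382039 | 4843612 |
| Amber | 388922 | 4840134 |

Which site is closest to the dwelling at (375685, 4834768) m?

Blue

Squared distances to each site:
Olive: 212205529.000; Blue: 97868453.000; Magenta: 130247914.000; Violet: 247043050.000; Teal: 118589652.000; Amber: 204012125.000.
Minimum at Blue.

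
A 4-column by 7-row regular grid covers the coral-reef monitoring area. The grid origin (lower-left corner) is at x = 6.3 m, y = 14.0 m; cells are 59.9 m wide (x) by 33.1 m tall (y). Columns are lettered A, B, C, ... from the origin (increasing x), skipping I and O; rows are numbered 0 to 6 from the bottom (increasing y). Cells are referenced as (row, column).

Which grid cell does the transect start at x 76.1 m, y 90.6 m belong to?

(2, B)

Column index: ⌊(76.1 − 6.3) / 59.9⌋ = ⌊1.165⌋ = 1 → column B
Row offset from origin: ⌊(90.6 − 14.0) / 33.1⌋ = ⌊2.314⌋ = 2 → row 2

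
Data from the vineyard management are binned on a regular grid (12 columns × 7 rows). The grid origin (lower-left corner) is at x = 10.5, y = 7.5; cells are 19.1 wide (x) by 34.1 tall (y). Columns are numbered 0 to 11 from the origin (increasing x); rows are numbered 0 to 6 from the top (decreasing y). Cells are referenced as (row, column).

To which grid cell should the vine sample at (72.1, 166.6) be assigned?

(2, 3)

Column index: ⌊(72.1 − 10.5) / 19.1⌋ = ⌊3.225⌋ = 3
Row offset from origin: ⌊(166.6 − 7.5) / 34.1⌋ = ⌊4.666⌋ = 4 → row 2 (counted from top)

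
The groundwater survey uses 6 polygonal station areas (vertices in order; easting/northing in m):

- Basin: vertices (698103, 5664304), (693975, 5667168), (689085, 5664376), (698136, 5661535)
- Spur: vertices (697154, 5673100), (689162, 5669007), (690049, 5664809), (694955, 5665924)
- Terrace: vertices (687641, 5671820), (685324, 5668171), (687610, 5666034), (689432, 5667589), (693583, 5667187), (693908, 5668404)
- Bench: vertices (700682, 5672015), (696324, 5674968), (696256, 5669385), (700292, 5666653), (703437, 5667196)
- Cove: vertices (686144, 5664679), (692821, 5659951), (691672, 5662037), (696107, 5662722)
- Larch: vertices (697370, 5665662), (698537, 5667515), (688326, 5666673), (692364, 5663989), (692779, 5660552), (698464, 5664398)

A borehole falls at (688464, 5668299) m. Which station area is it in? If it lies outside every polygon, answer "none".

Cast a ray rightward from (688464, 5668299). For each polygon, the edges (by vertex number in listed order) whose endpoints lie on opposite sides of northing = 5668299, where each meets that height, and whether that is right or left of the point:
Basin: no edge straddles that height → 0 crossings.
Spur: 2–3 at easting≈689311.6 (right), 4–1 at easting≈695682.8 (right) → 2 crossings.
Terrace: 1–2 at easting≈685405.3 (left), 5–6 at easting≈693880.0 (right) → 1 crossing.
Bench: 3–4 at easting≈697860.4 (right), 5–1 at easting≈702806.4 (right) → 2 crossings.
Cove: no edge straddles that height → 0 crossings.
Larch: no edge straddles that height → 0 crossings.
Only Terrace has an odd count, so the point is inside Terrace.

Terrace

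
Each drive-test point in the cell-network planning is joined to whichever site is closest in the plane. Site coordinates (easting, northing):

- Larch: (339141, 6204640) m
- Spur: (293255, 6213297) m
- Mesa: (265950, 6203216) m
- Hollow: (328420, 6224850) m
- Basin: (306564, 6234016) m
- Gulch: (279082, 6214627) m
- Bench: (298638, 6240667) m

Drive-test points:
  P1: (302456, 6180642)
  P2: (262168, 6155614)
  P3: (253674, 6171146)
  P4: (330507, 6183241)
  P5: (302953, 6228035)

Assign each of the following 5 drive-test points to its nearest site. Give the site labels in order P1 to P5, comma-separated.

Spur, Mesa, Mesa, Larch, Basin

P1 → Spur (d²=1151007426.00)
P2 → Mesa (d²=2280253928.00)
P3 → Mesa (d²=1179185076.00)
P4 → Larch (d²=532463157.00)
P5 → Basin (d²=48811682.00)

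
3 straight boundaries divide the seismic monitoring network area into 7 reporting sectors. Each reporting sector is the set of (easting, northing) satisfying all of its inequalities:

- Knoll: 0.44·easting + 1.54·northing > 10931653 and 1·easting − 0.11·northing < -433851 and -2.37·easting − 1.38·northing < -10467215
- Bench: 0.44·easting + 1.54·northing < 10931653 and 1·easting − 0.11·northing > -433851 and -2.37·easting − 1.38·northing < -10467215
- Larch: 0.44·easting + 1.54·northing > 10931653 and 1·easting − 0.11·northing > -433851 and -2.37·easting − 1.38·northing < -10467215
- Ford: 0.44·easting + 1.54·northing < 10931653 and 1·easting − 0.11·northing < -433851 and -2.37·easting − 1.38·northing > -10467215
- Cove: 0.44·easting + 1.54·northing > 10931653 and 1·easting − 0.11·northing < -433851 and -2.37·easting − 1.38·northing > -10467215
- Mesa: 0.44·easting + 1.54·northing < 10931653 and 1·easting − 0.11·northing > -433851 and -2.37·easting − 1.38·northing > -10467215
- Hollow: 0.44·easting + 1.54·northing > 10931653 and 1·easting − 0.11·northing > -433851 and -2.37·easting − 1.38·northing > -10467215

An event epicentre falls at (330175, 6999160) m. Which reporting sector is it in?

Ford

0.44·330175 + 1.54·6999160 = 10923983.400, which is < 10931653
1·330175 − 0.11·6999160 = -439732.600, which is < -433851
-2.37·330175 − 1.38·6999160 = -10441355.550, which is > -10467215
This sign pattern matches Ford.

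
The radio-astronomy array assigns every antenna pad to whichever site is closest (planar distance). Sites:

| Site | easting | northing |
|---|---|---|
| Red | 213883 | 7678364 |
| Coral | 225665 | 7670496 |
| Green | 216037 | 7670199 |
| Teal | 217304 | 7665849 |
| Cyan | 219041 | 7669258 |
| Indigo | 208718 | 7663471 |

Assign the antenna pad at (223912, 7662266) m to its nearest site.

Teal

Squared distances to each site:
Red: 359726445.000; Coral: 70805909.000; Green: 124948114.000; Teal: 56503553.000; Cyan: 72614705.000; Indigo: 232309661.000.
Minimum at Teal.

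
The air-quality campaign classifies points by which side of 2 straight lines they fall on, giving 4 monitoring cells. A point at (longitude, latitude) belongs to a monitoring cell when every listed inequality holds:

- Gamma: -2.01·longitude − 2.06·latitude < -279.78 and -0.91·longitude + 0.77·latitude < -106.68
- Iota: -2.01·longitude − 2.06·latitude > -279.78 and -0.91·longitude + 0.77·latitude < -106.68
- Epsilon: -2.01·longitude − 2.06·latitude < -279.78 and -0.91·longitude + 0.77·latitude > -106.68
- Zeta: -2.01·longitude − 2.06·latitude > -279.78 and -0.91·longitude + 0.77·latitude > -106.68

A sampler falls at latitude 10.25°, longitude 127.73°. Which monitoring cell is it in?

-2.01·127.73 − 2.06·10.25 = -277.852, which is > -279.78
-0.91·127.73 + 0.77·10.25 = -108.342, which is < -106.68
This sign pattern matches Iota.

Iota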